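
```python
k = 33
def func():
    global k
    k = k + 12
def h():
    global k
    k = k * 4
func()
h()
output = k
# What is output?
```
180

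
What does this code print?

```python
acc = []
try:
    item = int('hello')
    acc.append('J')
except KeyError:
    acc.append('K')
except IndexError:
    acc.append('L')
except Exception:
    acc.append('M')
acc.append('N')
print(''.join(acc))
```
MN

ValueError not specifically caught, falls to Exception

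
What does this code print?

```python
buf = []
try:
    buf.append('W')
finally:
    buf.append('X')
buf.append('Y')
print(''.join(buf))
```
WXY

try/finally without except, no exception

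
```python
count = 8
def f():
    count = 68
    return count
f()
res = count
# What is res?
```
8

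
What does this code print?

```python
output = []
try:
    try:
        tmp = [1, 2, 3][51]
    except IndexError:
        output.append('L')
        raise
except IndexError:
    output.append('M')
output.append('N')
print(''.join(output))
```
LMN

raise without argument re-raises current exception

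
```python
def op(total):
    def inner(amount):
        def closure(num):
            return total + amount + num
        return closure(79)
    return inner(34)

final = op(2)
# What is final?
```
115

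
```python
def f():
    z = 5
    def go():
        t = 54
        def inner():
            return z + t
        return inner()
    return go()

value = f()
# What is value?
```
59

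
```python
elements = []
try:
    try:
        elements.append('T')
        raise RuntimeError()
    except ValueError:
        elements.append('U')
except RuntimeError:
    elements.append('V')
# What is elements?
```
['T', 'V']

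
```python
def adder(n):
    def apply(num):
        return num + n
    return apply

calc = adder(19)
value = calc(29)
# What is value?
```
48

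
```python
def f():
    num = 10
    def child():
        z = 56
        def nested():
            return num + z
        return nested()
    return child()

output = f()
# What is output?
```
66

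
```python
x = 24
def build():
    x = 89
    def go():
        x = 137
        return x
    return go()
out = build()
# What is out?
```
137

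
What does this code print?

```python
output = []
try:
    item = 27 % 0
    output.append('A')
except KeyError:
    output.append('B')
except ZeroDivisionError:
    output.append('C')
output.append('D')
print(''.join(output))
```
CD

ZeroDivisionError is caught by its specific handler, not KeyError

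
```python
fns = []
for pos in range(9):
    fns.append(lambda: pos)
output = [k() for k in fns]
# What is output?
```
[8, 8, 8, 8, 8, 8, 8, 8, 8]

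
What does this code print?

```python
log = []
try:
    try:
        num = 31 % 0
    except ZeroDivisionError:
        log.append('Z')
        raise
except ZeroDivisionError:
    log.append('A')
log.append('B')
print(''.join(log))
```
ZAB

raise without argument re-raises current exception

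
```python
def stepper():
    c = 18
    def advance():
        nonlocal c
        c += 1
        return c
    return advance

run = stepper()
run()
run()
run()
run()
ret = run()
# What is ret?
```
23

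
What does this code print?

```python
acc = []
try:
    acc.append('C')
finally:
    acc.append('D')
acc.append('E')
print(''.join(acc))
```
CDE

try/finally without except, no exception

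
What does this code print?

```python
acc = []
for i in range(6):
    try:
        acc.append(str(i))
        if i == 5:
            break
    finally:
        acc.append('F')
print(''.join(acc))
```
0F1F2F3F4F5F

finally runs even when breaking out of loop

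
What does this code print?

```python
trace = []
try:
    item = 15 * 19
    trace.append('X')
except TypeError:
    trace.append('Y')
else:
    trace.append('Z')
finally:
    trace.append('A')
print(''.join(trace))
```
XZA

else runs before finally when no exception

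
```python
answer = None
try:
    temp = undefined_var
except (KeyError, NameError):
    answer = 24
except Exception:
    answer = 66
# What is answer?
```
24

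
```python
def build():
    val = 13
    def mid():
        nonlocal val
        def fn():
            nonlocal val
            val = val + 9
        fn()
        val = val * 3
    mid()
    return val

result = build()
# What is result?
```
66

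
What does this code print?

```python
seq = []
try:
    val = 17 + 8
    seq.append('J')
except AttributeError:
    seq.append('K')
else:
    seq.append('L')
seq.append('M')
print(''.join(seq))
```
JLM

else block runs when no exception occurs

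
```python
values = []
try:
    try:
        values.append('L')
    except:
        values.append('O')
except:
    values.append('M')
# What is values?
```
['L']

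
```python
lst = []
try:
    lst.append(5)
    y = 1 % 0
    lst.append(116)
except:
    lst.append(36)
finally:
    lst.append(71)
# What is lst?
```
[5, 36, 71]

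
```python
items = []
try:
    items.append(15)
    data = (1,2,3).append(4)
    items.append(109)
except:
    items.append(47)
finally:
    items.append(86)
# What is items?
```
[15, 47, 86]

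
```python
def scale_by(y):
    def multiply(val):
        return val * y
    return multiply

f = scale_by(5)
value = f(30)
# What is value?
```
150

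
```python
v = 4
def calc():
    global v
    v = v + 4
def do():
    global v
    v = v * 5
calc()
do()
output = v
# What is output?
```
40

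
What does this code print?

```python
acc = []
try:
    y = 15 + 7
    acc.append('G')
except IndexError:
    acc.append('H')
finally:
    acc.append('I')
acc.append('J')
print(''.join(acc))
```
GIJ

finally runs after normal execution too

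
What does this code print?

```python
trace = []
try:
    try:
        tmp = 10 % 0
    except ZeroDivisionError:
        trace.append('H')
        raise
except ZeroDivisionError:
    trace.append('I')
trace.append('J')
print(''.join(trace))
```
HIJ

raise without argument re-raises current exception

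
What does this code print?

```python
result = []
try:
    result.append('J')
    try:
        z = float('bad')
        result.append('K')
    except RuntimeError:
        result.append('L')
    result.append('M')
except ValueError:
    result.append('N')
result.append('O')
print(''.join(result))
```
JNO

Inner handler doesn't match, propagates to outer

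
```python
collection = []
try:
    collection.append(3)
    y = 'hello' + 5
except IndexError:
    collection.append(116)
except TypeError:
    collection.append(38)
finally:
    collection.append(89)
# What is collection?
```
[3, 38, 89]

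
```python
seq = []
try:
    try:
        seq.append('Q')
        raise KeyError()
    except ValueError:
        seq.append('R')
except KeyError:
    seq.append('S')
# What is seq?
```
['Q', 'S']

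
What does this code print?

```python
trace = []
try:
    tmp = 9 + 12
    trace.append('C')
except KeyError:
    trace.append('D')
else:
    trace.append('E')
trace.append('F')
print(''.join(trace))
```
CEF

else block runs when no exception occurs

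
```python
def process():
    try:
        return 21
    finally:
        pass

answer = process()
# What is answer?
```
21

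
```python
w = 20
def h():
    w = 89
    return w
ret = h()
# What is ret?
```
89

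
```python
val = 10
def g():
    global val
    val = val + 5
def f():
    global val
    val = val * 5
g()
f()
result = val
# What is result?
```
75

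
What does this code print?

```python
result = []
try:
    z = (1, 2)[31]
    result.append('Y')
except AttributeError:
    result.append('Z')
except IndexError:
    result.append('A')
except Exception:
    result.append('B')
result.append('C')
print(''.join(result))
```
AC

IndexError matches before generic Exception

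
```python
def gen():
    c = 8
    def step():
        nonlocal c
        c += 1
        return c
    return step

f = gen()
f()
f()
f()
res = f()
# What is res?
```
12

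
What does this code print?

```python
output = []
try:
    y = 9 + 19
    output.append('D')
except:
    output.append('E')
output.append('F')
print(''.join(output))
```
DF

No exception, try block completes normally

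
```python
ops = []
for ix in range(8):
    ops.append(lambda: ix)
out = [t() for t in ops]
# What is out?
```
[7, 7, 7, 7, 7, 7, 7, 7]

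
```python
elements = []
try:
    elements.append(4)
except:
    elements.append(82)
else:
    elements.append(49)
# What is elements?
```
[4, 49]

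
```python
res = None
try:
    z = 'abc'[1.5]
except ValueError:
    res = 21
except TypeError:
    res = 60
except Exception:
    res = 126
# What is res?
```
60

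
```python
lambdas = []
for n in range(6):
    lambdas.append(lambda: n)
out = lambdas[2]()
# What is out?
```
5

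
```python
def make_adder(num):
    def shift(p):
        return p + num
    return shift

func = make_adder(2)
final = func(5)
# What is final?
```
7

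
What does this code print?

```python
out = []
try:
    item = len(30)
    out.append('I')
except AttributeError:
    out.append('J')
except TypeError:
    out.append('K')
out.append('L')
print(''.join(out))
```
KL

TypeError is caught by its specific handler, not AttributeError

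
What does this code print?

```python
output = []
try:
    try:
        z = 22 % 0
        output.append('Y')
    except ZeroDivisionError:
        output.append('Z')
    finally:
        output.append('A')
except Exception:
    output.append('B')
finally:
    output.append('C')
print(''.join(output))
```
ZAC

Both finally blocks run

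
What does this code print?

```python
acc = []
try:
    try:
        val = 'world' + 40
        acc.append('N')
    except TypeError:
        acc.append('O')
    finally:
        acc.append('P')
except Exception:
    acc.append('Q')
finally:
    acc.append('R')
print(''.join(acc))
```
OPR

Both finally blocks run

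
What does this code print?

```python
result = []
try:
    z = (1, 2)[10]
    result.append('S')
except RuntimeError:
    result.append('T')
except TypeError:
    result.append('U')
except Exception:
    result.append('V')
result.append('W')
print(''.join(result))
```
VW

IndexError not specifically caught, falls to Exception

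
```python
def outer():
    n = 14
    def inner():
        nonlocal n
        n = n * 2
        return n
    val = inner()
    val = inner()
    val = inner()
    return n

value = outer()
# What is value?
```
112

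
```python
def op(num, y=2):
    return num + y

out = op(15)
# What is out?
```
17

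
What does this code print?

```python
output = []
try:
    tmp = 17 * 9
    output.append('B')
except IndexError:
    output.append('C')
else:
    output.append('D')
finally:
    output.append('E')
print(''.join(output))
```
BDE

else runs before finally when no exception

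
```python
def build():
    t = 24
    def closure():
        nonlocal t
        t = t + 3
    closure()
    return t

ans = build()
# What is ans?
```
27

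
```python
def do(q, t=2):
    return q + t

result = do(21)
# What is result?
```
23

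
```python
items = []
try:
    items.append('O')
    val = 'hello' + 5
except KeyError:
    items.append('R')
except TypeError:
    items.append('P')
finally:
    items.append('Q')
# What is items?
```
['O', 'P', 'Q']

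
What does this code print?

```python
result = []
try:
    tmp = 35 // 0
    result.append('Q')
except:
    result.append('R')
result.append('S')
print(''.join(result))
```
RS

Exception raised in try, caught by bare except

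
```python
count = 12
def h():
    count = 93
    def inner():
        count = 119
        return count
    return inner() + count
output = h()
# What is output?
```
212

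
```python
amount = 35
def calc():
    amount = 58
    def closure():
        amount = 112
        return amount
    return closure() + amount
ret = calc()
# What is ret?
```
170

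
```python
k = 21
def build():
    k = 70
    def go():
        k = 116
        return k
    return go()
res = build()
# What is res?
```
116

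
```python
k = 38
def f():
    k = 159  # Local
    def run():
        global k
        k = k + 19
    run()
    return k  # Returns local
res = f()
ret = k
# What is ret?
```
57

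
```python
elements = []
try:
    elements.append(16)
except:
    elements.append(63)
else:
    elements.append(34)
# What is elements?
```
[16, 34]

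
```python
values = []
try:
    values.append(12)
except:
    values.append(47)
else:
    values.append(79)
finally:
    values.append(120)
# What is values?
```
[12, 79, 120]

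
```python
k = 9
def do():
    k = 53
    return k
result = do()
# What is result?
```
53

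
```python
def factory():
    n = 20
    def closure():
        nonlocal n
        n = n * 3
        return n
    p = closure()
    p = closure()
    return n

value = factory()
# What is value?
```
180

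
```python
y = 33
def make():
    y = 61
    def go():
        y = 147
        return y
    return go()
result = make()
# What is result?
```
147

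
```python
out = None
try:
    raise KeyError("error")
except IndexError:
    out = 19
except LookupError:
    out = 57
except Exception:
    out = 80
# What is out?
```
57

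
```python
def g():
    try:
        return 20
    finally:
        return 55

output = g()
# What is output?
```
55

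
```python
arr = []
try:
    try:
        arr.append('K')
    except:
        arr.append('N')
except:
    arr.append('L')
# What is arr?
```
['K']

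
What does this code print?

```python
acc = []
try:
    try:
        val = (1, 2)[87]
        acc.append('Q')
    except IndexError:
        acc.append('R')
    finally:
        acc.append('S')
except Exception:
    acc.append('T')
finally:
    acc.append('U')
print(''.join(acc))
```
RSU

Both finally blocks run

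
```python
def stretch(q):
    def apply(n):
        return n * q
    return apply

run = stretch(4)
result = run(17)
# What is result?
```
68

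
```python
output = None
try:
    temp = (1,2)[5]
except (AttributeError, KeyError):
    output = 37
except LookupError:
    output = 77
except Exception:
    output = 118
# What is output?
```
77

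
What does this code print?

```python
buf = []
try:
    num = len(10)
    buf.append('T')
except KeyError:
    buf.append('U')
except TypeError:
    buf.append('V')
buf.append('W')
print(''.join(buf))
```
VW

TypeError is caught by its specific handler, not KeyError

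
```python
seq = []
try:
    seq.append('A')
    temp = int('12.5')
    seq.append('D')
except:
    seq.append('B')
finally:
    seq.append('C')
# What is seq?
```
['A', 'B', 'C']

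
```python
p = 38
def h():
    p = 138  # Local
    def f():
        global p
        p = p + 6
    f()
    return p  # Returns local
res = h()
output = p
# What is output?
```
44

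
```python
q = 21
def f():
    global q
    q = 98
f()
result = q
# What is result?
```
98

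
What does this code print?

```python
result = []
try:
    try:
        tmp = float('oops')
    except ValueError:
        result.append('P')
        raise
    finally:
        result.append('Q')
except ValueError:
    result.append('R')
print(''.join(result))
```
PQR

finally runs before re-raised exception propagates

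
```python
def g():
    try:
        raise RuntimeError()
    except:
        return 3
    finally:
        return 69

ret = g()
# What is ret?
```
69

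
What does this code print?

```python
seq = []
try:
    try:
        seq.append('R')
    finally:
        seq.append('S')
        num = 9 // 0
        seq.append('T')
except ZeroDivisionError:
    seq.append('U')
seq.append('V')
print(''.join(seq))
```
RSUV

Exception in inner finally caught by outer except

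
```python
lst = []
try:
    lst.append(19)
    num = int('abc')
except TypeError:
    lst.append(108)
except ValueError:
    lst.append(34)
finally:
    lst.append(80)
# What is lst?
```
[19, 34, 80]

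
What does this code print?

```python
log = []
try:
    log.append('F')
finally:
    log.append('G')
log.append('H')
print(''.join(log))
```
FGH

try/finally without except, no exception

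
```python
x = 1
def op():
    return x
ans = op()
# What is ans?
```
1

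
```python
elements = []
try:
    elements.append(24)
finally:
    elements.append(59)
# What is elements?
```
[24, 59]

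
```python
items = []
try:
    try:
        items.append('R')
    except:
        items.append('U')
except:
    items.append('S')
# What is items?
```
['R']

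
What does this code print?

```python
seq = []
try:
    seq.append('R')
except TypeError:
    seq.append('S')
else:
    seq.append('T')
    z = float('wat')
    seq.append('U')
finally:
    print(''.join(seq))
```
RT

Try succeeds, else appends 'T', ValueError in else is uncaught, finally prints before exception propagates ('U' never appended)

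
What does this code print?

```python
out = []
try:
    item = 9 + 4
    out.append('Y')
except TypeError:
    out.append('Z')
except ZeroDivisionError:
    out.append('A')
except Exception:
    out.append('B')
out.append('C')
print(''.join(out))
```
YC

No exception, try block completes normally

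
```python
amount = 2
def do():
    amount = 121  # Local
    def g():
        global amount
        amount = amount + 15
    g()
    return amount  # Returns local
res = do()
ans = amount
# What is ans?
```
17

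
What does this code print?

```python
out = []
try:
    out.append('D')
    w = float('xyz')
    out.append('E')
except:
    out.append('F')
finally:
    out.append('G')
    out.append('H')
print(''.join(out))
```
DFGH

Code before exception runs, then except, then all of finally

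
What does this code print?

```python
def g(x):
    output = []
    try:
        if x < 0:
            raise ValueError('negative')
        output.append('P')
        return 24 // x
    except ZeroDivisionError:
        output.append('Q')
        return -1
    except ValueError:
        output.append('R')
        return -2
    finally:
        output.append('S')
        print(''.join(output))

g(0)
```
PQS

x=0 causes ZeroDivisionError, caught, finally prints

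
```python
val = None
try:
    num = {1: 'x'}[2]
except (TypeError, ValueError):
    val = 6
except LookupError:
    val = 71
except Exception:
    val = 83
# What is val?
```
71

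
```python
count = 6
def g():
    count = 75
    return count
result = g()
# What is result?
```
75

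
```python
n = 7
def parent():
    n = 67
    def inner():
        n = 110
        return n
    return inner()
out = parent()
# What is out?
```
110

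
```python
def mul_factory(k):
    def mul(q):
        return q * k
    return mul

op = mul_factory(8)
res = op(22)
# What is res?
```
176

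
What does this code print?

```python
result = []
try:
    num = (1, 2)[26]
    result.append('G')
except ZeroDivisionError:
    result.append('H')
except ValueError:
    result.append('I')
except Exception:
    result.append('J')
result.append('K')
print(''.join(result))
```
JK

IndexError not specifically caught, falls to Exception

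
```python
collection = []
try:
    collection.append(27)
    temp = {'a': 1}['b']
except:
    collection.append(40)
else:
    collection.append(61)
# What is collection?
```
[27, 40]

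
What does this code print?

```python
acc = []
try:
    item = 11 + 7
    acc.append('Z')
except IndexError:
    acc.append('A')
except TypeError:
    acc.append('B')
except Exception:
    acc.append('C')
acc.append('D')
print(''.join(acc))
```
ZD

No exception, try block completes normally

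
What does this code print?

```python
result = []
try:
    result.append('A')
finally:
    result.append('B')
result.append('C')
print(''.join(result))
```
ABC

try/finally without except, no exception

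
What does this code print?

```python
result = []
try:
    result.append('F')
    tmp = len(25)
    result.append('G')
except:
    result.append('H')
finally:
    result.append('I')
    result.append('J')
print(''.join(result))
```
FHIJ

Code before exception runs, then except, then all of finally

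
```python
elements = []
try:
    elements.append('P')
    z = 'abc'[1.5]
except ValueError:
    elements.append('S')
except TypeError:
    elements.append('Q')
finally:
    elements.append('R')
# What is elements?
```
['P', 'Q', 'R']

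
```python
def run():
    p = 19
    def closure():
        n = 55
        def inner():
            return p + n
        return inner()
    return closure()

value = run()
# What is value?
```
74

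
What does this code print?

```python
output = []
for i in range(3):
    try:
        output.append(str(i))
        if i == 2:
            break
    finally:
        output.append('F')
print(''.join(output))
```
0F1F2F

finally runs even when breaking out of loop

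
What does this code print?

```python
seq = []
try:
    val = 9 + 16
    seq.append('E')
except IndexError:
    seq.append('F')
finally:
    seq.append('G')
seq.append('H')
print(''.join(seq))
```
EGH

finally runs after normal execution too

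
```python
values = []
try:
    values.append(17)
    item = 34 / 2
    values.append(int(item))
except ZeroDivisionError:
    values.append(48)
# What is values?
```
[17, 17]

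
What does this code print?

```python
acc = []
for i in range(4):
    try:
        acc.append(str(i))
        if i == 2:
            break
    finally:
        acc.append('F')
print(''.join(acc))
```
0F1F2F

finally runs even when breaking out of loop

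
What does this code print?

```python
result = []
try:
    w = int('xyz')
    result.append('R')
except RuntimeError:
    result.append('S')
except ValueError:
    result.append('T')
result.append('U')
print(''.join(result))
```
TU

ValueError is caught by its specific handler, not RuntimeError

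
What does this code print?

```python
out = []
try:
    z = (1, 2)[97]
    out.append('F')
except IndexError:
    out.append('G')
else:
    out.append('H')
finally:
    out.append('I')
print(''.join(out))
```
GI

Exception: except runs, else skipped, finally runs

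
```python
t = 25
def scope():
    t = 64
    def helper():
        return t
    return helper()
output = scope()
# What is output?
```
64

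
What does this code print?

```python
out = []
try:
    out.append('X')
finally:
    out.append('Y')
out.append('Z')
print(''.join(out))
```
XYZ

try/finally without except, no exception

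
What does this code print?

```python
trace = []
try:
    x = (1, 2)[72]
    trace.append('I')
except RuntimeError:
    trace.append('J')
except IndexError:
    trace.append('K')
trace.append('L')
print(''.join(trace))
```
KL

IndexError is caught by its specific handler, not RuntimeError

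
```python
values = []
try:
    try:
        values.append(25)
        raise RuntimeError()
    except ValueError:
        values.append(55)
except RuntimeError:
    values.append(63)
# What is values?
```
[25, 63]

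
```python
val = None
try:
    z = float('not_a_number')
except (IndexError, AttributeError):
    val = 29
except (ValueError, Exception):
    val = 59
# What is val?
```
59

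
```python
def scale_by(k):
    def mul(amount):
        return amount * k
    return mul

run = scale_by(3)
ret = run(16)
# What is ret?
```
48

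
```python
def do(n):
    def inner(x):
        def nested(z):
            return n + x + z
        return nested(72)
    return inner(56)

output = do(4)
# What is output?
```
132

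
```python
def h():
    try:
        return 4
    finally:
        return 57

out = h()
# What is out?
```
57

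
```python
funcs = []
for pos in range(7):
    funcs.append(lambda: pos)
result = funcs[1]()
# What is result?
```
6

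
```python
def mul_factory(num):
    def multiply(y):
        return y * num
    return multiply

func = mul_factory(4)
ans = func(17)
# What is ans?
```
68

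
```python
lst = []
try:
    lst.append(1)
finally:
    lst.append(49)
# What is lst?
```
[1, 49]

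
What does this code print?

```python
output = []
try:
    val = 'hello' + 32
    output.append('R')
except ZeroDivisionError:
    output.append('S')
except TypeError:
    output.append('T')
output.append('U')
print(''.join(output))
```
TU

TypeError is caught by its specific handler, not ZeroDivisionError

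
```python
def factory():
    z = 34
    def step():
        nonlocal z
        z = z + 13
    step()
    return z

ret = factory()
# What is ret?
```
47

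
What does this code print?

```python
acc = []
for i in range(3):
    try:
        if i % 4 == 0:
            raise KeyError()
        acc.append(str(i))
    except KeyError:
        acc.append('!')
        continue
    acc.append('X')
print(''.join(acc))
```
!1X2X

continue in except skips rest of loop body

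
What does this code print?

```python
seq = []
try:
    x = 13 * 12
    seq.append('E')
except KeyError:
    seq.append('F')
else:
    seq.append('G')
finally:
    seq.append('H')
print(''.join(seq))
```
EGH

else runs before finally when no exception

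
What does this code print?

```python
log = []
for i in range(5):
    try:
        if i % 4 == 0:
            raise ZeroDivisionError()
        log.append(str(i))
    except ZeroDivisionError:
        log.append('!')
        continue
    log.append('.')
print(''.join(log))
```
!1.2.3.!

continue in except skips rest of loop body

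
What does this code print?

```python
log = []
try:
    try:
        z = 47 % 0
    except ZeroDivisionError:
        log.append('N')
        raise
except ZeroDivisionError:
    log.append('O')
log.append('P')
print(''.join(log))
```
NOP

raise without argument re-raises current exception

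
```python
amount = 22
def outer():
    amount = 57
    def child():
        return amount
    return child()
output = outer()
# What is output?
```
57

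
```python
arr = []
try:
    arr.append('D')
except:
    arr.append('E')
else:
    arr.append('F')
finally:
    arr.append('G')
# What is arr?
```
['D', 'F', 'G']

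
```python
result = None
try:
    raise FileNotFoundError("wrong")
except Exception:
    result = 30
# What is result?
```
30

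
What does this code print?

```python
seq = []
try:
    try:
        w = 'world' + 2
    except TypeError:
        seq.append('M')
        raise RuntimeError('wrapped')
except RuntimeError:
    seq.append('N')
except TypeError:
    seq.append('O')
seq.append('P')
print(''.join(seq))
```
MNP

RuntimeError raised and caught, original TypeError not re-raised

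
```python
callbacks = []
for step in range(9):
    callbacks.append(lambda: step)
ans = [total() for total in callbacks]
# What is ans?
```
[8, 8, 8, 8, 8, 8, 8, 8, 8]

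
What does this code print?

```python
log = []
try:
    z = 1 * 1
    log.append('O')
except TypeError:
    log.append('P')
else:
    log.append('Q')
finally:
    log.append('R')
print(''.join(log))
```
OQR

else runs before finally when no exception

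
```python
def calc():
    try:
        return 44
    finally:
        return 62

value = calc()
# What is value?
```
62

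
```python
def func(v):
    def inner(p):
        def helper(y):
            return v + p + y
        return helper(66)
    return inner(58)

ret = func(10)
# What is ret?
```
134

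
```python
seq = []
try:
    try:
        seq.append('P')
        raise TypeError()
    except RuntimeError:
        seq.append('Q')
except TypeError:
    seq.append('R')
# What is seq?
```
['P', 'R']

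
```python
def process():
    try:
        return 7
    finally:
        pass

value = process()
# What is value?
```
7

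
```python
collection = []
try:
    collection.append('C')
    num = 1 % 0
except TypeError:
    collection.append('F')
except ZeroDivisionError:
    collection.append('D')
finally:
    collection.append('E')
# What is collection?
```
['C', 'D', 'E']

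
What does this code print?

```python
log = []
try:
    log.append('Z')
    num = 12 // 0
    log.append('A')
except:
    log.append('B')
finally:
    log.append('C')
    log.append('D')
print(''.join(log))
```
ZBCD

Code before exception runs, then except, then all of finally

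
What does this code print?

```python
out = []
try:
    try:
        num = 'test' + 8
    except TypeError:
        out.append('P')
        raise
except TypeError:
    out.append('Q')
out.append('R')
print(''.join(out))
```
PQR

raise without argument re-raises current exception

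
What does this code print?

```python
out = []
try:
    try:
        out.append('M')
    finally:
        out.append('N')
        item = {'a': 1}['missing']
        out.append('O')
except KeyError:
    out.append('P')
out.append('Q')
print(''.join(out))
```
MNPQ

Exception in inner finally caught by outer except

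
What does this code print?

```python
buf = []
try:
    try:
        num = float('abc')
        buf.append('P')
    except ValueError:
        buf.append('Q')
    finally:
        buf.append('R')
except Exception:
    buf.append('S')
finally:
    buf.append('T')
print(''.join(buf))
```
QRT

Both finally blocks run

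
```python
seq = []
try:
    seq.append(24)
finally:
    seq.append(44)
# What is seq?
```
[24, 44]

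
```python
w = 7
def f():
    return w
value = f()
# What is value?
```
7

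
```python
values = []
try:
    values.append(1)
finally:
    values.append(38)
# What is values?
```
[1, 38]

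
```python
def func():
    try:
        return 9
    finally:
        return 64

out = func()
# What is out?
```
64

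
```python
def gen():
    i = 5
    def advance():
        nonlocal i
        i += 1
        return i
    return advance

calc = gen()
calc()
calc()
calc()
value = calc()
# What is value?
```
9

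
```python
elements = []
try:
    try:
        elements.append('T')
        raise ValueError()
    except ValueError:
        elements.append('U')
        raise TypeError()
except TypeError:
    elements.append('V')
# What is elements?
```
['T', 'U', 'V']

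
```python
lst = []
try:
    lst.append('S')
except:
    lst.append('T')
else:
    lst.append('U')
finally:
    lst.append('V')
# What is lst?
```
['S', 'U', 'V']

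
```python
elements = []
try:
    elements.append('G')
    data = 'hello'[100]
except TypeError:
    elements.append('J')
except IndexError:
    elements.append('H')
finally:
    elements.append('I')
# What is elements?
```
['G', 'H', 'I']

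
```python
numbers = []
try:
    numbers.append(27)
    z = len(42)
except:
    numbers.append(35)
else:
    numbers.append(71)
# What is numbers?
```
[27, 35]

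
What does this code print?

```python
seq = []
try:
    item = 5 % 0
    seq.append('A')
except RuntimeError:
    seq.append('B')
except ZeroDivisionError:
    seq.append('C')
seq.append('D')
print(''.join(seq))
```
CD

ZeroDivisionError is caught by its specific handler, not RuntimeError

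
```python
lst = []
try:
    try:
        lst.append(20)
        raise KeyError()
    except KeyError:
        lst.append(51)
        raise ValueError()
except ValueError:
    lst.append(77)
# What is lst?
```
[20, 51, 77]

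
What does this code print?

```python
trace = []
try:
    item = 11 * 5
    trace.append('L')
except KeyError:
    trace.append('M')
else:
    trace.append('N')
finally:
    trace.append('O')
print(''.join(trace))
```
LNO

else runs before finally when no exception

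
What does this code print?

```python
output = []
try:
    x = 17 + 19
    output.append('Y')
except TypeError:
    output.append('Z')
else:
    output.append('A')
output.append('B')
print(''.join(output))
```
YAB

else block runs when no exception occurs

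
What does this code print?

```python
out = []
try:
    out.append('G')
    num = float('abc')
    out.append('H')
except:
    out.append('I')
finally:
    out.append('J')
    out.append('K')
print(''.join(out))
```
GIJK

Code before exception runs, then except, then all of finally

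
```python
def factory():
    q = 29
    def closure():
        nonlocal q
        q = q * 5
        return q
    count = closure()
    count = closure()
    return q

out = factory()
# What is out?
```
725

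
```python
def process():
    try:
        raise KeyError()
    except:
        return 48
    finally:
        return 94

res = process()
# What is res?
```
94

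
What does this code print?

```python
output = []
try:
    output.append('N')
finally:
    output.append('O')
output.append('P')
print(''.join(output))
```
NOP

try/finally without except, no exception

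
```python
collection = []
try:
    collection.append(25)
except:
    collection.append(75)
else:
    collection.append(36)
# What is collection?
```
[25, 36]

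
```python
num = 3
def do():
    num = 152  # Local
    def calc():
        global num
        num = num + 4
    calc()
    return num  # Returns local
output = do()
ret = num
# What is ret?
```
7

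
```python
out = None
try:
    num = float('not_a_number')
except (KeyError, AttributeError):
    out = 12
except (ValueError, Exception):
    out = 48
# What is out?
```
48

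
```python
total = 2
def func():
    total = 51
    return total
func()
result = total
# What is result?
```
2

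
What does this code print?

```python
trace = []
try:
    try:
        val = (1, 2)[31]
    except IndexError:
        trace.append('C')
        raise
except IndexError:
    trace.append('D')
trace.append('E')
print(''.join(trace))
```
CDE

raise without argument re-raises current exception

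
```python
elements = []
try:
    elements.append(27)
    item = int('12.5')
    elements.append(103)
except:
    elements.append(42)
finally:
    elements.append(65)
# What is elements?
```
[27, 42, 65]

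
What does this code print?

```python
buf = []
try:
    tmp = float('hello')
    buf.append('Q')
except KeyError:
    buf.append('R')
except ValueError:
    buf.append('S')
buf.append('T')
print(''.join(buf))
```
ST

ValueError is caught by its specific handler, not KeyError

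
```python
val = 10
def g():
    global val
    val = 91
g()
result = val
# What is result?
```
91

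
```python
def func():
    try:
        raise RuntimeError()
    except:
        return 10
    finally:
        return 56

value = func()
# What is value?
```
56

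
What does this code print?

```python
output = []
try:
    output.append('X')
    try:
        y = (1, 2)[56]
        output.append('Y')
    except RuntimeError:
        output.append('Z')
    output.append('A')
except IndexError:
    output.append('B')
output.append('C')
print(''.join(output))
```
XBC

Inner handler doesn't match, propagates to outer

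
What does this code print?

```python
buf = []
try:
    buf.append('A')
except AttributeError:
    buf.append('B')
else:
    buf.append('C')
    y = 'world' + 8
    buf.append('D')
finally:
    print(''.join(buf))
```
AC

Try succeeds, else appends 'C', TypeError in else is uncaught, finally prints before exception propagates ('D' never appended)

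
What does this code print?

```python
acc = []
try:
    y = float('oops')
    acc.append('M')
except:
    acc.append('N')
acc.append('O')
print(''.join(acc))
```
NO

Exception raised in try, caught by bare except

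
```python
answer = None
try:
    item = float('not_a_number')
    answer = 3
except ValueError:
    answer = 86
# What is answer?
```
86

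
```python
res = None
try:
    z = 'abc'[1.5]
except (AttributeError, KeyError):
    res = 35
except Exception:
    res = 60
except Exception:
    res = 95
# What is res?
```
60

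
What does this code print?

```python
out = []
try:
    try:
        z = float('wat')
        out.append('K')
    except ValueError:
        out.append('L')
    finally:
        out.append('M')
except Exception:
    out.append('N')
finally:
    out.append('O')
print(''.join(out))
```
LMO

Both finally blocks run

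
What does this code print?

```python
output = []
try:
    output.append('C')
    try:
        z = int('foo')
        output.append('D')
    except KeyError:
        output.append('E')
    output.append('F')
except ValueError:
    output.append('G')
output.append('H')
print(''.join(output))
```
CGH

Inner handler doesn't match, propagates to outer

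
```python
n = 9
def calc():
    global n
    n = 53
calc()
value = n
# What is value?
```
53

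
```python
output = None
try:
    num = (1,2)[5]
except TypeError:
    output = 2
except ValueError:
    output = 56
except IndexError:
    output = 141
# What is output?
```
141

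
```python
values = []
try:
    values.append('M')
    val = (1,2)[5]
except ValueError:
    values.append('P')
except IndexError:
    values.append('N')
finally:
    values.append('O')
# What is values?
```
['M', 'N', 'O']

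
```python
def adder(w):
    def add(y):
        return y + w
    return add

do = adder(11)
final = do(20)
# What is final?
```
31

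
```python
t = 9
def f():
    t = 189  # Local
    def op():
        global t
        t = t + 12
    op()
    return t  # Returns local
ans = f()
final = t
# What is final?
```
21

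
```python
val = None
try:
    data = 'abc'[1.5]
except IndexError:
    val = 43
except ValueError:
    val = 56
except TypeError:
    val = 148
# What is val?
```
148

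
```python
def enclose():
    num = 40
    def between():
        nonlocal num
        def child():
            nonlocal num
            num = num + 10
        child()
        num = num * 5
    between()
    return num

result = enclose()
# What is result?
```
250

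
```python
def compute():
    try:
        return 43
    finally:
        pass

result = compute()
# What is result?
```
43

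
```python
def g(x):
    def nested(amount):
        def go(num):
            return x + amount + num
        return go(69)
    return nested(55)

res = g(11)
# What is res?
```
135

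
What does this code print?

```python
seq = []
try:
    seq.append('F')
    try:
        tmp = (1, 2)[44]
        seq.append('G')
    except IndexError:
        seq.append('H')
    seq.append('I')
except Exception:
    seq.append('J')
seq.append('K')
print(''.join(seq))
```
FHIK

Inner exception caught by inner handler, outer continues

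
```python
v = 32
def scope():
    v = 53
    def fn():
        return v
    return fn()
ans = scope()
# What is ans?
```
53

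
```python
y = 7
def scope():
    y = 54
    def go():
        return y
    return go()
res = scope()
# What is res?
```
54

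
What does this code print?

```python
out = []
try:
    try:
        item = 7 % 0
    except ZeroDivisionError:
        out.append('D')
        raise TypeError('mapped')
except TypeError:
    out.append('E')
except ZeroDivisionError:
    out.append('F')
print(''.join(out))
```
DE

New TypeError raised, caught by outer TypeError handler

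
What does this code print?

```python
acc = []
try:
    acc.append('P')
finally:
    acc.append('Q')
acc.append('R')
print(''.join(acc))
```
PQR

try/finally without except, no exception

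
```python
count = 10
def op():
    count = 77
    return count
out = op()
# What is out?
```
77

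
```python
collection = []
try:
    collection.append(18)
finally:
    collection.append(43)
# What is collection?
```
[18, 43]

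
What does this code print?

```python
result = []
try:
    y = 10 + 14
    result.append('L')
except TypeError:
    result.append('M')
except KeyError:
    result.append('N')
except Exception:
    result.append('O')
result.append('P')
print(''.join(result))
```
LP

No exception, try block completes normally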